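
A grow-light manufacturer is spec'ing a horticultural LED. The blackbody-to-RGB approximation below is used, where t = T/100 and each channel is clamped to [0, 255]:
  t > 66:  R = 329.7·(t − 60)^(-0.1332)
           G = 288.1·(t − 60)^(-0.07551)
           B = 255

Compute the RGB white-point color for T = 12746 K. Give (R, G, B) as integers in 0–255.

(188, 210, 255)

t = 12746/100 = 127.46; the t > 66 branch applies.
R = 329.7·(127.46 − 60)^(-0.1332) = 329.7·67.46^(-0.1332) = 329.7·0.57065 = 188.144.
G = 288.1·(127.46 − 60)^(-0.07551) = 288.1·67.46^(-0.07551) = 288.1·0.72759 = 209.620.
B = 255 by definition for t > 66.
Rounded: (188, 210, 255).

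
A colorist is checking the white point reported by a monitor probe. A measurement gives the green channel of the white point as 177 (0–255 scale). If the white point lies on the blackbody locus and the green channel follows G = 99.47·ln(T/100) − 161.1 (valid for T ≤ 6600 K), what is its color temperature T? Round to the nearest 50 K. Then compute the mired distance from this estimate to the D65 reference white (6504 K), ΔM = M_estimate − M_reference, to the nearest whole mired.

+180 mireds

ln t = (177 + 161.1) / 99.47 = 3.3990.
t = e^3.3990 = 29.935.
T = 100·t = 2993 K → 3000 K to the nearest 50 K.
M_estimate = 10⁶/3000 = 333.33; M_reference = 10⁶/6504 = 153.75.
ΔM = 333.33 − 153.75 = 179.58 → +180 mireds.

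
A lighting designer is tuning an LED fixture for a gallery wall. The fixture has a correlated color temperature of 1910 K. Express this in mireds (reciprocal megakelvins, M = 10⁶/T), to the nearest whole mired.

M = 10⁶ / 1910 = 523.560 → 524 mireds.

524 mireds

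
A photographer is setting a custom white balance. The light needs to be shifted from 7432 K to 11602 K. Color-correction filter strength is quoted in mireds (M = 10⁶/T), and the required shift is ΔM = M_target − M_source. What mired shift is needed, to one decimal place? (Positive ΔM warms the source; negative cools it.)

-48.4 mireds

M_source = 10⁶/7432 = 134.553; M_target = 10⁶/11602 = 86.192.
ΔM = 86.192 − 134.553 = -48.361 → -48.4 mireds, a cooling shift.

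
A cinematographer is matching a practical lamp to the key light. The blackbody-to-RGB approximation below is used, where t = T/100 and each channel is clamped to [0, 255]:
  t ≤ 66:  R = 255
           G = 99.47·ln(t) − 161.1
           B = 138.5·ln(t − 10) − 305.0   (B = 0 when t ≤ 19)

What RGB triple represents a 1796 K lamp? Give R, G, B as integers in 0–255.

t = 1796/100 = 17.96; the t ≤ 66 branch applies.
R = 255 by definition for t ≤ 66.
G = 99.47·ln 17.96 − 161.1 = 99.47·2.8881 − 161.1 = 126.184.
t = 17.96 ≤ 19, so B = 0.
Rounded: (255, 126, 0).

R=255, G=126, B=0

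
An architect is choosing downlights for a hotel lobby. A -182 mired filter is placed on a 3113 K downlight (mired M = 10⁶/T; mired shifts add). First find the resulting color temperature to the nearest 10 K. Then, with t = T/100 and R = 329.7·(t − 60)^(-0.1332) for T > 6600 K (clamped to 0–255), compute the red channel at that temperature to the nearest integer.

M_in = 10⁶/3113 = 321.23; M_out = 321.23 + (-182) = 139.23.
T_out = 10⁶/139.23 = 7182.2 K → 7180 K; t = 71.8.
R = 329.7·(71.8 − 60)^(-0.1332) = 329.7·11.8^(-0.1332) = 329.7·0.71982 = 237.325.
Rounded: 237.

237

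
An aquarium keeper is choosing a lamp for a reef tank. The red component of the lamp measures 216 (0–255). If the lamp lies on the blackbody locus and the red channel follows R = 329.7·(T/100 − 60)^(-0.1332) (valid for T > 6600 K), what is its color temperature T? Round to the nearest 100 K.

8400 K

(t − 60)^(-0.1332) = 216/329.7 = 0.65514.
t − 60 = 0.65514^(1/-0.1332) = 0.65514^(-7.508) = 23.926, so t = 83.926.
T = 100·t = 8393 K → 8400 K to the nearest 100 K.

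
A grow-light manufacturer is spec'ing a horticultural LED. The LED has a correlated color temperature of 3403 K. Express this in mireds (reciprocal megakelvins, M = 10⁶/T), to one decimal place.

293.9 mireds

M = 10⁶ / 3403 = 293.858 → 293.9 mireds.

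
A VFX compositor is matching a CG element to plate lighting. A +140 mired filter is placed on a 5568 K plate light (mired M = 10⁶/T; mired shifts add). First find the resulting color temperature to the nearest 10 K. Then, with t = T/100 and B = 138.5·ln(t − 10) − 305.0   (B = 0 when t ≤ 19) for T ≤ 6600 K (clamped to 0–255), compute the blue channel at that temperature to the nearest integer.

119

M_in = 10⁶/5568 = 179.60; M_out = 179.60 + (+140) = 319.60.
T_out = 10⁶/319.60 = 3128.9 K → 3130 K; t = 31.3.
B = 138.5·ln(31.3 − 10) − 305.0 = 138.5·ln 21.3 − 305.0 = 138.5·3.0587 − 305.0 = 118.631.
Rounded: 119.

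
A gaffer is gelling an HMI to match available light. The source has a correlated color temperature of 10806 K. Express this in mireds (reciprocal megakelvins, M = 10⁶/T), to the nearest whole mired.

93 mireds

M = 10⁶ / 10806 = 92.541 → 93 mireds.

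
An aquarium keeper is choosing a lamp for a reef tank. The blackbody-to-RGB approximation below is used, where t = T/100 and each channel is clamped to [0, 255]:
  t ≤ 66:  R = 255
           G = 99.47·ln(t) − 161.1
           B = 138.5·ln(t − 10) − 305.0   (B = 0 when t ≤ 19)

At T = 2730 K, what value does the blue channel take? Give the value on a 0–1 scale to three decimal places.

t = 2730/100 = 27.3; the t ≤ 66 branch applies.
B = 138.5·ln(27.3 − 10) − 305.0 = 138.5·ln 17.3 − 305.0 = 138.5·2.8507 − 305.0 = 89.823.
On a 0–1 scale: 89.823/255 = 0.3522 → 0.352.

0.352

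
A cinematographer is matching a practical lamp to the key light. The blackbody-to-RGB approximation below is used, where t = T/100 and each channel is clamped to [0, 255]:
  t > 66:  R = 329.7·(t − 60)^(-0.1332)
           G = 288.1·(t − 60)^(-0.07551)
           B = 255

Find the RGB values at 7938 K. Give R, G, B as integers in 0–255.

t = 7938/100 = 79.38; the t > 66 branch applies.
R = 329.7·(79.38 − 60)^(-0.1332) = 329.7·19.38^(-0.1332) = 329.7·0.67379 = 222.149.
G = 288.1·(79.38 − 60)^(-0.07551) = 288.1·19.38^(-0.07551) = 288.1·0.79945 = 230.322.
B = 255 by definition for t > 66.
Rounded: (222, 230, 255).

R=222, G=230, B=255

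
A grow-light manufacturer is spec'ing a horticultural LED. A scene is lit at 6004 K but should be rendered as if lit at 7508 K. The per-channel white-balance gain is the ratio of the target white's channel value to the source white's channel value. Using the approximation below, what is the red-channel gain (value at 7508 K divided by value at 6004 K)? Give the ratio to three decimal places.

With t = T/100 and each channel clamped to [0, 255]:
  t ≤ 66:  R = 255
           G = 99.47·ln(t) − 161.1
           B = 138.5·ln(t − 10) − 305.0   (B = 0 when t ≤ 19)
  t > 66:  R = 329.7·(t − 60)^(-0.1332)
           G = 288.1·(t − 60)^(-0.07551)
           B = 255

0.901

At 6004 K (t = 60.04):
  R = 255 by definition for t ≤ 66.
At 7508 K (t = 75.08):
  R = 329.7·(75.08 − 60)^(-0.1332) = 329.7·15.08^(-0.1332) = 329.7·0.69669 = 229.697.
Gain = 229.697 / 255.000 = 0.9008 → 0.901.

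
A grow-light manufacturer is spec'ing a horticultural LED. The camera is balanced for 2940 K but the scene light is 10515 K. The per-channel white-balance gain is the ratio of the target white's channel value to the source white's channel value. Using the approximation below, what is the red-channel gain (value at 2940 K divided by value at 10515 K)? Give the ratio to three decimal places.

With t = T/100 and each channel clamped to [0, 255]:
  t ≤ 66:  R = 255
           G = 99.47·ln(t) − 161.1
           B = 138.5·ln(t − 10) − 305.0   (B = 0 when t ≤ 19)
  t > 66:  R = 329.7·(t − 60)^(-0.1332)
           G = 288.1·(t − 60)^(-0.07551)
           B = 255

1.285

At 10515 K (t = 105.15):
  R = 329.7·(105.15 − 60)^(-0.1332) = 329.7·45.15^(-0.1332) = 329.7·0.60200 = 198.481.
At 2940 K (t = 29.4):
  R = 255 by definition for t ≤ 66.
Gain = 255.000 / 198.481 = 1.2848 → 1.285.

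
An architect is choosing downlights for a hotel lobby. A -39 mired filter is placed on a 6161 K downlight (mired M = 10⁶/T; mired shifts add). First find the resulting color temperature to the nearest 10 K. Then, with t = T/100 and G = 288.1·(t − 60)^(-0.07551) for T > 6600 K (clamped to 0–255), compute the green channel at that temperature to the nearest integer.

M_in = 10⁶/6161 = 162.31; M_out = 162.31 + (-39) = 123.31.
T_out = 10⁶/123.31 = 8109.6 K → 8110 K; t = 81.1.
G = 288.1·(81.1 − 60)^(-0.07551) = 288.1·21.1^(-0.07551) = 288.1·0.79433 = 228.848.
Rounded: 229.

229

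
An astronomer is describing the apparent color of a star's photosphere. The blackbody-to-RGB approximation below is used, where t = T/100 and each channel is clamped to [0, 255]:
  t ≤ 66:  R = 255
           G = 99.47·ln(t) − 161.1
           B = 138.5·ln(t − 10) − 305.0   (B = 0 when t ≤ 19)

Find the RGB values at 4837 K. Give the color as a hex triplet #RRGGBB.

t = 4837/100 = 48.37; the t ≤ 66 branch applies.
R = 255 by definition for t ≤ 66.
G = 99.47·ln 48.37 − 161.1 = 99.47·3.8789 − 161.1 = 224.732.
B = 138.5·ln(48.37 − 10) − 305.0 = 138.5·ln 38.37 − 305.0 = 138.5·3.6473 − 305.0 = 200.148.
Rounded: (255, 225, 200).
In hex: #FFE1C8.

#FFE1C8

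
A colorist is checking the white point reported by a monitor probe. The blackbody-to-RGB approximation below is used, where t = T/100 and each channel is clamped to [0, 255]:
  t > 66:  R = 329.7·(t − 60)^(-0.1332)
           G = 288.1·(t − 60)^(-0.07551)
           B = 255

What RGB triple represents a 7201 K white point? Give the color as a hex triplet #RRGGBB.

t = 7201/100 = 72.01; the t > 66 branch applies.
R = 329.7·(72.01 − 60)^(-0.1332) = 329.7·12.01^(-0.1332) = 329.7·0.71813 = 236.768.
G = 288.1·(72.01 − 60)^(-0.07551) = 288.1·12.01^(-0.07551) = 288.1·0.82886 = 238.796.
B = 255 by definition for t > 66.
Rounded: (237, 239, 255).
In hex: #EDEFFF.

#EDEFFF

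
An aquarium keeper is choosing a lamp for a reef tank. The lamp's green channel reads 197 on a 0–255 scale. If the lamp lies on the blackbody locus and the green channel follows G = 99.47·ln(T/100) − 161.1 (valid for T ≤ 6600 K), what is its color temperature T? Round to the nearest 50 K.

3650 K

ln t = (197 + 161.1) / 99.47 = 3.6001.
t = e^3.6001 = 36.601.
T = 100·t = 3660 K → 3650 K to the nearest 50 K.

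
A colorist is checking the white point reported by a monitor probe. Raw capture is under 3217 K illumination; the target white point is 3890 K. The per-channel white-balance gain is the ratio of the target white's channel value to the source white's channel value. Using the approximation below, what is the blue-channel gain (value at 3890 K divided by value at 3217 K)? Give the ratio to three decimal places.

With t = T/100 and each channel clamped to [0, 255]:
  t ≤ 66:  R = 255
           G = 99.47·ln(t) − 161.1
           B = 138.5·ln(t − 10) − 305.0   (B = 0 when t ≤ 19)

1.296

At 3217 K (t = 32.17):
  B = 138.5·ln(32.17 − 10) − 305.0 = 138.5·ln 22.17 − 305.0 = 138.5·3.0987 − 305.0 = 124.175.
At 3890 K (t = 38.9):
  B = 138.5·ln(38.9 − 10) − 305.0 = 138.5·ln 28.9 − 305.0 = 138.5·3.3638 − 305.0 = 160.892.
Gain = 160.892 / 124.175 = 1.2957 → 1.296.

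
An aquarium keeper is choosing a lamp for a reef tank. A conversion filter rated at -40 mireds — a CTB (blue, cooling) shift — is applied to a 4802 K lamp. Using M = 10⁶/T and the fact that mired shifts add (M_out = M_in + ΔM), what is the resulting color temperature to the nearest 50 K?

5950 K

M_in = 10⁶/4802 = 208.25 mireds.
M_out = 208.25 + (-40) = 168.25 mireds.
T_out = 10⁶/168.25 = 5943.7 K → 5950 K.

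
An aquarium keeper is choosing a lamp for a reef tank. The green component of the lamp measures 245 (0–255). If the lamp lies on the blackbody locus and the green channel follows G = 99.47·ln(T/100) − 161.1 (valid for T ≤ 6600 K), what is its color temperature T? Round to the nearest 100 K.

ln t = (245 + 161.1) / 99.47 = 4.0826.
t = e^4.0826 = 59.302.
T = 100·t = 5930 K → 5900 K to the nearest 100 K.

5900 K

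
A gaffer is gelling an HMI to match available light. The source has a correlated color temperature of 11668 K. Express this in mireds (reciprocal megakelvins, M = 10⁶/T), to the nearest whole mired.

M = 10⁶ / 11668 = 85.704 → 86 mireds.

86 mireds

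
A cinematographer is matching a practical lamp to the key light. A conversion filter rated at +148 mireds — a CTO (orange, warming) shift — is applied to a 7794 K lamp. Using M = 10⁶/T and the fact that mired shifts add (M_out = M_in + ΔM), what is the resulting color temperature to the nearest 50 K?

3600 K

M_in = 10⁶/7794 = 128.30 mireds.
M_out = 128.30 + (+148) = 276.30 mireds.
T_out = 10⁶/276.30 = 3619.2 K → 3600 K.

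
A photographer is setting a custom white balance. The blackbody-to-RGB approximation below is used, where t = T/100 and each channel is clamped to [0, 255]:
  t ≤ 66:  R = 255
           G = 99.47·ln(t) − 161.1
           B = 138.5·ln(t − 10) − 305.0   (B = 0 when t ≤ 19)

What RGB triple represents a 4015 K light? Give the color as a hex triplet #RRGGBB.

t = 4015/100 = 40.15; the t ≤ 66 branch applies.
R = 255 by definition for t ≤ 66.
G = 99.47·ln 40.15 − 161.1 = 99.47·3.6926 − 161.1 = 206.205.
B = 138.5·ln(40.15 − 10) − 305.0 = 138.5·ln 30.15 − 305.0 = 138.5·3.4062 − 305.0 = 166.757.
Rounded: (255, 206, 167).
In hex: #FFCEA7.

#FFCEA7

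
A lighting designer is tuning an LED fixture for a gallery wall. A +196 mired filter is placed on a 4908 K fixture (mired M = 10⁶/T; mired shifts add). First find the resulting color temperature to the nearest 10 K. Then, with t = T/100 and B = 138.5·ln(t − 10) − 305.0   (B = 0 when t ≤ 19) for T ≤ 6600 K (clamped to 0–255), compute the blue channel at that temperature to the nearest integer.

M_in = 10⁶/4908 = 203.75; M_out = 203.75 + (+196) = 399.75.
T_out = 10⁶/399.75 = 2501.6 K → 2500 K; t = 25.
B = 138.5·ln(25 − 10) − 305.0 = 138.5·ln 15 − 305.0 = 138.5·2.7081 − 305.0 = 70.065.
Rounded: 70.

70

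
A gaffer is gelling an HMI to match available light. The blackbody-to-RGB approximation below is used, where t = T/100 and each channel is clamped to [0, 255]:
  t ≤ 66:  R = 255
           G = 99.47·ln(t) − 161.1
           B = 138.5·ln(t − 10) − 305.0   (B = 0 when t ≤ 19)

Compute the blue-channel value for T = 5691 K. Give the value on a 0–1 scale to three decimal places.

t = 5691/100 = 56.91; the t ≤ 66 branch applies.
B = 138.5·ln(56.91 − 10) − 305.0 = 138.5·ln 46.91 − 305.0 = 138.5·3.8482 − 305.0 = 227.980.
On a 0–1 scale: 227.980/255 = 0.8940 → 0.894.

0.894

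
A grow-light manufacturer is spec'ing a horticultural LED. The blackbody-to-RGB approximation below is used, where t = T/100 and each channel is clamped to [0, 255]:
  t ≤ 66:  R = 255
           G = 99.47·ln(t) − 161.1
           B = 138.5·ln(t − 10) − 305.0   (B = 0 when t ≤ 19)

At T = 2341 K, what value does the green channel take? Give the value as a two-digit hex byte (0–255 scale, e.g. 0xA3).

t = 2341/100 = 23.41; the t ≤ 66 branch applies.
G = 99.47·ln 23.41 − 161.1 = 99.47·3.1532 − 161.1 = 152.545.
Rounded: 153; in hex, 0x99.

0x99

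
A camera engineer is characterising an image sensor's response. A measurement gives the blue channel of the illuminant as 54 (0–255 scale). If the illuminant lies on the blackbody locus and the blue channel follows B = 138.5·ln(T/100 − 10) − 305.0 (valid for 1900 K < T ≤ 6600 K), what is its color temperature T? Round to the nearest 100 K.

2300 K

ln(t − 10) = (54 + 305.0) / 138.5 = 2.5921.
t − 10 = e^2.5921 = 13.357, so t = 23.357.
T = 100·t = 2336 K → 2300 K to the nearest 100 K.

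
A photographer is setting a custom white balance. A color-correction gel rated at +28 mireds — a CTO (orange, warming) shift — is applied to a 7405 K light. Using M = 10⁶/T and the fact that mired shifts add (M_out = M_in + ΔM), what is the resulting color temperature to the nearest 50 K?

M_in = 10⁶/7405 = 135.04 mireds.
M_out = 135.04 + (+28) = 163.04 mireds.
T_out = 10⁶/163.04 = 6133.3 K → 6150 K.

6150 K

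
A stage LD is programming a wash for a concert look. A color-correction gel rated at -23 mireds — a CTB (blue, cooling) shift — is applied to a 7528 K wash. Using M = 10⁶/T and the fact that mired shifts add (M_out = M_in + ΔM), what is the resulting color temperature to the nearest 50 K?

M_in = 10⁶/7528 = 132.84 mireds.
M_out = 132.84 + (-23) = 109.84 mireds.
T_out = 10⁶/109.84 = 9104.4 K → 9100 K.

9100 K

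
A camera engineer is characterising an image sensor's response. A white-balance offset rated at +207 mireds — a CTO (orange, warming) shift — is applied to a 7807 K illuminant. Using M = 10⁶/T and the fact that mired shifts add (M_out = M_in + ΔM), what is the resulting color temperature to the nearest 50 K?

M_in = 10⁶/7807 = 128.09 mireds.
M_out = 128.09 + (+207) = 335.09 mireds.
T_out = 10⁶/335.09 = 2984.3 K → 3000 K.

3000 K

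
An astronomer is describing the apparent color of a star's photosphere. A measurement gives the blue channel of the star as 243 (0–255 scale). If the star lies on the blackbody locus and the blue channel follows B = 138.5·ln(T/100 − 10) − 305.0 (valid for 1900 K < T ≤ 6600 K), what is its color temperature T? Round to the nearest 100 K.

6200 K

ln(t − 10) = (243 + 305.0) / 138.5 = 3.9567.
t − 10 = e^3.9567 = 52.283, so t = 62.283.
T = 100·t = 6228 K → 6200 K to the nearest 100 K.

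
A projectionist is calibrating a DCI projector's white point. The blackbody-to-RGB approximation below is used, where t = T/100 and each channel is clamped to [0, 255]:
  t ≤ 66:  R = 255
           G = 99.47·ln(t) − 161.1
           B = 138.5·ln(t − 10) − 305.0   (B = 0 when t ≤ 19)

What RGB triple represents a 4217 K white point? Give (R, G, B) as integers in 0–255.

(255, 211, 176)

t = 4217/100 = 42.17; the t ≤ 66 branch applies.
R = 255 by definition for t ≤ 66.
G = 99.47·ln 42.17 − 161.1 = 99.47·3.7417 − 161.1 = 211.088.
B = 138.5·ln(42.17 − 10) − 305.0 = 138.5·ln 32.17 − 305.0 = 138.5·3.4710 − 305.0 = 175.738.
Rounded: (255, 211, 176).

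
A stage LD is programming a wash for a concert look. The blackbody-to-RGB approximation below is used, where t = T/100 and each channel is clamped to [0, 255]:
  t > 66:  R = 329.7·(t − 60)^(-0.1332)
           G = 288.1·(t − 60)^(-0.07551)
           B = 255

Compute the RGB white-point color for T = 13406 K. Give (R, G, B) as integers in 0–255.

(186, 208, 255)

t = 13406/100 = 134.06; the t > 66 branch applies.
R = 329.7·(134.06 − 60)^(-0.1332) = 329.7·74.06^(-0.1332) = 329.7·0.56360 = 185.819.
G = 288.1·(134.06 − 60)^(-0.07551) = 288.1·74.06^(-0.07551) = 288.1·0.72248 = 208.147.
B = 255 by definition for t > 66.
Rounded: (186, 208, 255).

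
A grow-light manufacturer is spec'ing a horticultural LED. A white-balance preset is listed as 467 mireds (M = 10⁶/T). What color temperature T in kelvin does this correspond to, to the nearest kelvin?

T = 10⁶ / 467 = 2141.33 K → 2141 K.

2141 K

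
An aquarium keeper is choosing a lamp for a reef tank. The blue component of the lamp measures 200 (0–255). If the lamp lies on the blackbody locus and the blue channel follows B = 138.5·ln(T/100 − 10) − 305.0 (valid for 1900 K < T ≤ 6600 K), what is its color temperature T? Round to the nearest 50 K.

ln(t − 10) = (200 + 305.0) / 138.5 = 3.6462.
t − 10 = e^3.6462 = 38.329, so t = 48.329.
T = 100·t = 4833 K → 4850 K to the nearest 50 K.

4850 K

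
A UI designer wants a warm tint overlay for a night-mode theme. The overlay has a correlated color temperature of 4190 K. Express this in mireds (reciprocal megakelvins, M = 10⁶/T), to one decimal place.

M = 10⁶ / 4190 = 238.663 → 238.7 mireds.

238.7 mireds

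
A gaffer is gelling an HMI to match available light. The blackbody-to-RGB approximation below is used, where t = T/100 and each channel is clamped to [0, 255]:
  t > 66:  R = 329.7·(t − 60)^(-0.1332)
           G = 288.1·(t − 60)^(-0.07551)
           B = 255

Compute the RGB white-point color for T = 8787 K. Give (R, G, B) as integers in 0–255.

t = 8787/100 = 87.87; the t > 66 branch applies.
R = 329.7·(87.87 − 60)^(-0.1332) = 329.7·27.87^(-0.1332) = 329.7·0.64196 = 211.654.
G = 288.1·(87.87 − 60)^(-0.07551) = 288.1·27.87^(-0.07551) = 288.1·0.77782 = 224.089.
B = 255 by definition for t > 66.
Rounded: (212, 224, 255).

(212, 224, 255)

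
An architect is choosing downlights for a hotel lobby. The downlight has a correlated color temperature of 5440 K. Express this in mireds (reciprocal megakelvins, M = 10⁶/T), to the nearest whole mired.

M = 10⁶ / 5440 = 183.824 → 184 mireds.

184 mireds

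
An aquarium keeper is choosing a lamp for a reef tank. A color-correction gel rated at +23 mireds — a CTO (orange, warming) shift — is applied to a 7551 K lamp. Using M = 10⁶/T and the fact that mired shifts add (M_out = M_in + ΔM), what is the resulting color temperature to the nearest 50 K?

M_in = 10⁶/7551 = 132.43 mireds.
M_out = 132.43 + (+23) = 155.43 mireds.
T_out = 10⁶/155.43 = 6433.6 K → 6450 K.

6450 K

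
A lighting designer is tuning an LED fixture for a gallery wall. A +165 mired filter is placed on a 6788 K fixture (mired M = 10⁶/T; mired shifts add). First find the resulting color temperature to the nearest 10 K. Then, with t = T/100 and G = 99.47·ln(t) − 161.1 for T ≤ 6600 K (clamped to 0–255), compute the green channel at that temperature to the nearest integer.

M_in = 10⁶/6788 = 147.32; M_out = 147.32 + (+165) = 312.32.
T_out = 10⁶/312.32 = 3201.9 K → 3200 K; t = 32.
G = 99.47·ln 32 − 161.1 = 99.47·3.4657 − 161.1 = 183.637.
Rounded: 184.

184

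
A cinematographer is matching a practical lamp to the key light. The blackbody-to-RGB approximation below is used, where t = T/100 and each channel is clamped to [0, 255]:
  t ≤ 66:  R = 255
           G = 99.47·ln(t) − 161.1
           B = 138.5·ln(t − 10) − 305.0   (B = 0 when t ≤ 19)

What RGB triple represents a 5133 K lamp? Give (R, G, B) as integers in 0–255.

(255, 231, 210)

t = 5133/100 = 51.33; the t ≤ 66 branch applies.
R = 255 by definition for t ≤ 66.
G = 99.47·ln 51.33 − 161.1 = 99.47·3.9383 − 161.1 = 230.640.
B = 138.5·ln(51.33 − 10) − 305.0 = 138.5·ln 41.33 − 305.0 = 138.5·3.7216 − 305.0 = 210.440.
Rounded: (255, 231, 210).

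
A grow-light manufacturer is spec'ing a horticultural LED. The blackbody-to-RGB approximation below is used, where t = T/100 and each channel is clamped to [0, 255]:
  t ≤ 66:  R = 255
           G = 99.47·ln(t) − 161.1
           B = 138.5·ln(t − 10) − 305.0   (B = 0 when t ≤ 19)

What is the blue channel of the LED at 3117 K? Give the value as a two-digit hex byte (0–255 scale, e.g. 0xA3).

0x76

t = 3117/100 = 31.17; the t ≤ 66 branch applies.
B = 138.5·ln(31.17 − 10) − 305.0 = 138.5·ln 21.17 − 305.0 = 138.5·3.0526 − 305.0 = 117.783.
Rounded: 118; in hex, 0x76.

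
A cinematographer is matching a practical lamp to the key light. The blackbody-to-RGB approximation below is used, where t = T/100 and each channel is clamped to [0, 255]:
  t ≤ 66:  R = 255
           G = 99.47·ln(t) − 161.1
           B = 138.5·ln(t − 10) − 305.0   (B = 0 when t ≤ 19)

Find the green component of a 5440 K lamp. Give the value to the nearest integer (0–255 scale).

t = 5440/100 = 54.4; the t ≤ 66 branch applies.
G = 99.47·ln 54.4 − 161.1 = 99.47·3.9964 − 161.1 = 236.418.
Rounded: 236.

236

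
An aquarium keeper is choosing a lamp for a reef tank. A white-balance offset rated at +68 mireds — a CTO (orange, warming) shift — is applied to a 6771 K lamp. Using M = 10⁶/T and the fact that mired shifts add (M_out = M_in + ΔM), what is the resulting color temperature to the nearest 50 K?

4650 K

M_in = 10⁶/6771 = 147.69 mireds.
M_out = 147.69 + (+68) = 215.69 mireds.
T_out = 10⁶/215.69 = 4636.3 K → 4650 K.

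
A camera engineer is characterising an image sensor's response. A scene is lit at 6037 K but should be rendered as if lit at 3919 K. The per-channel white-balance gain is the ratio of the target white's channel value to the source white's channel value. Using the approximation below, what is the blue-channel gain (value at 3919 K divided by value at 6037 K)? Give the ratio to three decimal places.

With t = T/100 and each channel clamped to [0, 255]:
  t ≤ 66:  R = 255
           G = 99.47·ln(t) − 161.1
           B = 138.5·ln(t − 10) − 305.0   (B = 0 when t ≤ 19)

0.682

At 6037 K (t = 60.37):
  B = 138.5·ln(60.37 − 10) − 305.0 = 138.5·ln 50.37 − 305.0 = 138.5·3.9194 − 305.0 = 237.836.
At 3919 K (t = 39.19):
  B = 138.5·ln(39.19 − 10) − 305.0 = 138.5·ln 29.19 − 305.0 = 138.5·3.3738 − 305.0 = 162.275.
Gain = 162.275 / 237.836 = 0.6823 → 0.682.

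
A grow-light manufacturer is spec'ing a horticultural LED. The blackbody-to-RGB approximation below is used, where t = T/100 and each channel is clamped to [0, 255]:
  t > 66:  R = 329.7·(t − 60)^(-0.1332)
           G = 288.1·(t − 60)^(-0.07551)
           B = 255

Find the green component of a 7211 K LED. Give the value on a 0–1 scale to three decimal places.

0.936

t = 7211/100 = 72.11; the t > 66 branch applies.
G = 288.1·(72.11 − 60)^(-0.07551) = 288.1·12.11^(-0.07551) = 288.1·0.82835 = 238.646.
On a 0–1 scale: 238.646/255 = 0.9359 → 0.936.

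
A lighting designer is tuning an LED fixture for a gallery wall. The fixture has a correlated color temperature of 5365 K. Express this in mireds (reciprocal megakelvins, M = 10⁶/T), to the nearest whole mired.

M = 10⁶ / 5365 = 186.393 → 186 mireds.

186 mireds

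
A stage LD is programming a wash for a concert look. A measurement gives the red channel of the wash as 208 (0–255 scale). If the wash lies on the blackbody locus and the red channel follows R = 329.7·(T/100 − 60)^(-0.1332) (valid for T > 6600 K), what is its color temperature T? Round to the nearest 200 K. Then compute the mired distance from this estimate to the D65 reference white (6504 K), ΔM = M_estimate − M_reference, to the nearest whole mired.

-45 mireds

(t − 60)^(-0.1332) = 208/329.7 = 0.63088.
t − 60 = 0.63088^(1/-0.1332) = 0.63088^(-7.508) = 31.763, so t = 91.763.
T = 100·t = 9176 K → 9200 K to the nearest 200 K.
M_estimate = 10⁶/9200 = 108.70; M_reference = 10⁶/6504 = 153.75.
ΔM = 108.70 − 153.75 = -45.06 → -45 mireds.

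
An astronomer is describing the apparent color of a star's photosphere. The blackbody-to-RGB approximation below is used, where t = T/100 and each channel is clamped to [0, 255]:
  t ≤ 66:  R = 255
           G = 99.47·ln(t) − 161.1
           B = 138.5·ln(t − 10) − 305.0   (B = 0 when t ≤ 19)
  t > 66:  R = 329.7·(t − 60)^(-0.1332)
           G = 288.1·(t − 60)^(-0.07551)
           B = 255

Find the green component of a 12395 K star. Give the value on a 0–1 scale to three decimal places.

0.825

t = 12395/100 = 123.95; the t > 66 branch applies.
G = 288.1·(123.95 − 60)^(-0.07551) = 288.1·63.95^(-0.07551) = 288.1·0.73053 = 210.467.
On a 0–1 scale: 210.467/255 = 0.8254 → 0.825.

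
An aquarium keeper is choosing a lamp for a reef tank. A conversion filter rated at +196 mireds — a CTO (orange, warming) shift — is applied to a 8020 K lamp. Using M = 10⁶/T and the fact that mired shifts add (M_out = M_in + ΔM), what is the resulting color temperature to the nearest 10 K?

3120 K

M_in = 10⁶/8020 = 124.69 mireds.
M_out = 124.69 + (+196) = 320.69 mireds.
T_out = 10⁶/320.69 = 3118.3 K → 3120 K.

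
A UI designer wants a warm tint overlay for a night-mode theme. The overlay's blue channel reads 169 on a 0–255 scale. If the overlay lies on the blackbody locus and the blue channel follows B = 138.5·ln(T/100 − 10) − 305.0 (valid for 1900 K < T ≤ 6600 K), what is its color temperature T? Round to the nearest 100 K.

4100 K

ln(t − 10) = (169 + 305.0) / 138.5 = 3.4224.
t − 10 = e^3.4224 = 30.642, so t = 40.642.
T = 100·t = 4064 K → 4100 K to the nearest 100 K.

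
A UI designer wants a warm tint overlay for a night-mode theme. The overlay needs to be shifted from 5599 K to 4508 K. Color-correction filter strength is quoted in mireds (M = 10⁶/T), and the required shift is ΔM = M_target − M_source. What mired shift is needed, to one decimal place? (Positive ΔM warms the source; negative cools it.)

M_source = 10⁶/5599 = 178.603; M_target = 10⁶/4508 = 221.828.
ΔM = 221.828 − 178.603 = 43.225 → +43.2 mireds, a warming shift.

+43.2 mireds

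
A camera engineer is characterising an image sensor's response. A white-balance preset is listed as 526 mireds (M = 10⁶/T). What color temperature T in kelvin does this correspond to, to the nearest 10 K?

T = 10⁶ / 526 = 1901.14 K → 1900 K.

1900 K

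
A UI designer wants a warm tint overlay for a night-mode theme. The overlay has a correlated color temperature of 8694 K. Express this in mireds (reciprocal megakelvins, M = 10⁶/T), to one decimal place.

115.0 mireds

M = 10⁶ / 8694 = 115.022 → 115.0 mireds.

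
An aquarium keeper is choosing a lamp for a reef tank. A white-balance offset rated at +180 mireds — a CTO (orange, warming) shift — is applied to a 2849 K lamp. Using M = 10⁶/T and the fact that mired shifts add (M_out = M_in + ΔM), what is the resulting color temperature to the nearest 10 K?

M_in = 10⁶/2849 = 351.00 mireds.
M_out = 351.00 + (+180) = 531.00 mireds.
T_out = 10⁶/531.00 = 1883.2 K → 1880 K.

1880 K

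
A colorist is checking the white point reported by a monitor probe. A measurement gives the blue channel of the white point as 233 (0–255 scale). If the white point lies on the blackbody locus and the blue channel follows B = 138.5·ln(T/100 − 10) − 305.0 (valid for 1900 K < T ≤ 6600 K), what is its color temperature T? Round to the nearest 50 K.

ln(t − 10) = (233 + 305.0) / 138.5 = 3.8845.
t − 10 = e^3.8845 = 48.641, so t = 58.641.
T = 100·t = 5864 K → 5850 K to the nearest 50 K.

5850 K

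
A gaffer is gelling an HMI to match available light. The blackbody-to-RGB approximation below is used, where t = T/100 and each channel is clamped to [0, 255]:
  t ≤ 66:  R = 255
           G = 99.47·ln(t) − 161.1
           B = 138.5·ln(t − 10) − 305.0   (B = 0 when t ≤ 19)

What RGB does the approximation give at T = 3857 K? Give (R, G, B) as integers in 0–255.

t = 3857/100 = 38.57; the t ≤ 66 branch applies.
R = 255 by definition for t ≤ 66.
G = 99.47·ln 38.57 − 161.1 = 99.47·3.6525 − 161.1 = 202.212.
B = 138.5·ln(38.57 − 10) − 305.0 = 138.5·ln 28.57 − 305.0 = 138.5·3.3524 − 305.0 = 159.301.
Rounded: (255, 202, 159).

(255, 202, 159)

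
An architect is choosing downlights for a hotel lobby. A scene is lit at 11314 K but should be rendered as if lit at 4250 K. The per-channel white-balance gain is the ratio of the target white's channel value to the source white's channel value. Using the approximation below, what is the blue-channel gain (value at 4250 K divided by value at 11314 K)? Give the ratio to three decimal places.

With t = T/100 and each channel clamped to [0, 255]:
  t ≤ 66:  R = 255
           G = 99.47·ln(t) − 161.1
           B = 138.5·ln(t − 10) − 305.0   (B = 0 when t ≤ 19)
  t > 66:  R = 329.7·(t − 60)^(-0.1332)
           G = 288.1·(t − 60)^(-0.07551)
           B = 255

0.695

At 11314 K (t = 113.14):
  B = 255 by definition for t > 66.
At 4250 K (t = 42.5):
  B = 138.5·ln(42.5 − 10) − 305.0 = 138.5·ln 32.5 − 305.0 = 138.5·3.4812 − 305.0 = 177.152.
Gain = 177.152 / 255.000 = 0.6947 → 0.695.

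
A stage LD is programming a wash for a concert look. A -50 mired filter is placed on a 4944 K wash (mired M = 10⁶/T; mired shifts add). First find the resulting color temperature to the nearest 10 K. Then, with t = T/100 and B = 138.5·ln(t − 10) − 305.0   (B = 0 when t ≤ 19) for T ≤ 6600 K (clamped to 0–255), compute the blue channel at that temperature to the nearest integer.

252

M_in = 10⁶/4944 = 202.27; M_out = 202.27 + (-50) = 152.27.
T_out = 10⁶/152.27 = 6567.5 K → 6570 K; t = 65.7.
B = 138.5·ln(65.7 − 10) − 305.0 = 138.5·ln 55.7 − 305.0 = 138.5·4.0200 − 305.0 = 251.767.
Rounded: 252.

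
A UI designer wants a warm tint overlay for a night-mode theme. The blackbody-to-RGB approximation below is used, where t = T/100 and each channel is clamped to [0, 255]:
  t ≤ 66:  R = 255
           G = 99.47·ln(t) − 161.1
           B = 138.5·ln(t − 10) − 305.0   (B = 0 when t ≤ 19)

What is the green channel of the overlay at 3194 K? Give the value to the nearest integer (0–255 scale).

183

t = 3194/100 = 31.94; the t ≤ 66 branch applies.
G = 99.47·ln 31.94 − 161.1 = 99.47·3.4639 − 161.1 = 183.450.
Rounded: 183.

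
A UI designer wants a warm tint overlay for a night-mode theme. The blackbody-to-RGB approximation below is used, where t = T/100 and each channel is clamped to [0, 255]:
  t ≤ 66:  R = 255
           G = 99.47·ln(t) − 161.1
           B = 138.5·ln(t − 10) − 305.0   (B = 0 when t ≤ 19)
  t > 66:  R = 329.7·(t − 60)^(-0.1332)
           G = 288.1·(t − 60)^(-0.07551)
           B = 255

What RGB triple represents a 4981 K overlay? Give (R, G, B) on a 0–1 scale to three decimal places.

(1.000, 0.893, 0.805)

t = 4981/100 = 49.81; the t ≤ 66 branch applies.
R = 255 by definition for t ≤ 66.
G = 99.47·ln 49.81 − 161.1 = 99.47·3.9082 − 161.1 = 227.650.
B = 138.5·ln(49.81 − 10) − 305.0 = 138.5·ln 39.81 − 305.0 = 138.5·3.6841 − 305.0 = 205.250.
Dividing each by 255: (1.0000, 0.8927, 0.8049) → (1.000, 0.893, 0.805).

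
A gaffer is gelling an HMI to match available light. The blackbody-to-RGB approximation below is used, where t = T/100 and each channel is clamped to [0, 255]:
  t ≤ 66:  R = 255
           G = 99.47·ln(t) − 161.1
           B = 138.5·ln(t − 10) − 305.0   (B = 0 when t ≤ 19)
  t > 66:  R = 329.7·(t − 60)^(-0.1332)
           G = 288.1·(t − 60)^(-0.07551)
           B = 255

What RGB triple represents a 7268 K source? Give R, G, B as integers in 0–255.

t = 7268/100 = 72.68; the t > 66 branch applies.
R = 329.7·(72.68 − 60)^(-0.1332) = 329.7·12.68^(-0.1332) = 329.7·0.71296 = 235.063.
G = 288.1·(72.68 − 60)^(-0.07551) = 288.1·12.68^(-0.07551) = 288.1·0.82547 = 237.819.
B = 255 by definition for t > 66.
Rounded: (235, 238, 255).

R=235, G=238, B=255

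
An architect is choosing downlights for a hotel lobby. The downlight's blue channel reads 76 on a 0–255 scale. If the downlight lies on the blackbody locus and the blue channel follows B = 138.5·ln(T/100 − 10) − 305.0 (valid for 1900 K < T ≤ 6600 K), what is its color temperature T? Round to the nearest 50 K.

2550 K

ln(t − 10) = (76 + 305.0) / 138.5 = 2.7509.
t − 10 = e^2.7509 = 15.657, so t = 25.657.
T = 100·t = 2566 K → 2550 K to the nearest 50 K.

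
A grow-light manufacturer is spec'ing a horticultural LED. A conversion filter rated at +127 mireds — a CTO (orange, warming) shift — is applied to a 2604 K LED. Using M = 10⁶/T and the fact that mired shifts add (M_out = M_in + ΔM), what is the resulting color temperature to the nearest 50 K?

M_in = 10⁶/2604 = 384.02 mireds.
M_out = 384.02 + (+127) = 511.02 mireds.
T_out = 10⁶/511.02 = 1956.9 K → 1950 K.

1950 K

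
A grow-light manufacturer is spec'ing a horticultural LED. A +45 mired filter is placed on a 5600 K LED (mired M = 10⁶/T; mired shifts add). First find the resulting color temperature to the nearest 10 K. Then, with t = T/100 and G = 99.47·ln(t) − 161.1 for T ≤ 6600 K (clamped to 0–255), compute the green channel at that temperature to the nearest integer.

217

M_in = 10⁶/5600 = 178.57; M_out = 178.57 + (+45) = 223.57.
T_out = 10⁶/223.57 = 4472.8 K → 4470 K; t = 44.7.
G = 99.47·ln 44.7 − 161.1 = 99.47·3.8000 − 161.1 = 216.883.
Rounded: 217.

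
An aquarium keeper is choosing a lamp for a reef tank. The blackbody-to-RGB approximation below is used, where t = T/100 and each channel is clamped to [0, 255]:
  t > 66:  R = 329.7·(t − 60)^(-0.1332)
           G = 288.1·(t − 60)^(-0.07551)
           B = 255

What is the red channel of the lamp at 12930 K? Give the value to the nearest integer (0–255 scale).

187

t = 12930/100 = 129.3; the t > 66 branch applies.
R = 329.7·(129.3 − 60)^(-0.1332) = 329.7·69.3^(-0.1332) = 329.7·0.56861 = 187.471.
Rounded: 187.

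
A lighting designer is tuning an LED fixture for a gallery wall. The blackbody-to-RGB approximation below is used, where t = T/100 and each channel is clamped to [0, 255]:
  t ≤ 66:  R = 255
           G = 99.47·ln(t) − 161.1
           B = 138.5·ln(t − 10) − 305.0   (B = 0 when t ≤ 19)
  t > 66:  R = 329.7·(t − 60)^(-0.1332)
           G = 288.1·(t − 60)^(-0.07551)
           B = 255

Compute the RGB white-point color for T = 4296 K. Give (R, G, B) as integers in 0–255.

t = 4296/100 = 42.96; the t ≤ 66 branch applies.
R = 255 by definition for t ≤ 66.
G = 99.47·ln 42.96 − 161.1 = 99.47·3.7603 − 161.1 = 212.934.
B = 138.5·ln(42.96 − 10) − 305.0 = 138.5·ln 32.96 − 305.0 = 138.5·3.4953 − 305.0 = 179.098.
Rounded: (255, 213, 179).

(255, 213, 179)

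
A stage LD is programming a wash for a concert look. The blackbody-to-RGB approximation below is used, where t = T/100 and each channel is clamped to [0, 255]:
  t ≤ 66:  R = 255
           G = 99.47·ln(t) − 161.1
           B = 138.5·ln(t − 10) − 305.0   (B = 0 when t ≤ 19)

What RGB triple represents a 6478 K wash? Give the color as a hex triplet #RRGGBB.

#FFFEF9

t = 6478/100 = 64.78; the t ≤ 66 branch applies.
R = 255 by definition for t ≤ 66.
G = 99.47·ln 64.78 − 161.1 = 99.47·4.1710 − 161.1 = 253.789.
B = 138.5·ln(64.78 − 10) − 305.0 = 138.5·ln 54.78 − 305.0 = 138.5·4.0033 − 305.0 = 249.461.
Rounded: (255, 254, 249).
In hex: #FFFEF9.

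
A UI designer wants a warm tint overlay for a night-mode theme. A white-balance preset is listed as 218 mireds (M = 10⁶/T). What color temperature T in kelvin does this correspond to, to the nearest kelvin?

4587 K

T = 10⁶ / 218 = 4587.16 K → 4587 K.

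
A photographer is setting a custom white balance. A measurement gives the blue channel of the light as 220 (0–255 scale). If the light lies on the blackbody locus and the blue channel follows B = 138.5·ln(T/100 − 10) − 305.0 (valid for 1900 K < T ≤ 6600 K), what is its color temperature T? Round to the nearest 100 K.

5400 K

ln(t − 10) = (220 + 305.0) / 138.5 = 3.7906.
t − 10 = e^3.7906 = 44.284, so t = 54.284.
T = 100·t = 5428 K → 5400 K to the nearest 100 K.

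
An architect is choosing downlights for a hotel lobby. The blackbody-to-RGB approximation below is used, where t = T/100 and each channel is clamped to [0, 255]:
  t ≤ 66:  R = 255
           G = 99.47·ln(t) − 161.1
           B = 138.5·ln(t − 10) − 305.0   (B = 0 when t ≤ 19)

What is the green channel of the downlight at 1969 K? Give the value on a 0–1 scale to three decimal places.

t = 1969/100 = 19.69; the t ≤ 66 branch applies.
G = 99.47·ln 19.69 − 161.1 = 99.47·2.9801 − 161.1 = 135.332.
On a 0–1 scale: 135.332/255 = 0.5307 → 0.531.

0.531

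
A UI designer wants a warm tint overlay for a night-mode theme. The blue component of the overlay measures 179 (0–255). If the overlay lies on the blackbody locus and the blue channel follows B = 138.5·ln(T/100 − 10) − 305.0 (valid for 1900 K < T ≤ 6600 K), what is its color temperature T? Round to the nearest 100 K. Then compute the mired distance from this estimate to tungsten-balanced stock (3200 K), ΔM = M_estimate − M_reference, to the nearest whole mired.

-80 mireds

ln(t − 10) = (179 + 305.0) / 138.5 = 3.4946.
t − 10 = e^3.4946 = 32.937, so t = 42.937.
T = 100·t = 4294 K → 4300 K to the nearest 100 K.
M_estimate = 10⁶/4300 = 232.56; M_reference = 10⁶/3200 = 312.50.
ΔM = 232.56 − 312.50 = -79.94 → -80 mireds.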